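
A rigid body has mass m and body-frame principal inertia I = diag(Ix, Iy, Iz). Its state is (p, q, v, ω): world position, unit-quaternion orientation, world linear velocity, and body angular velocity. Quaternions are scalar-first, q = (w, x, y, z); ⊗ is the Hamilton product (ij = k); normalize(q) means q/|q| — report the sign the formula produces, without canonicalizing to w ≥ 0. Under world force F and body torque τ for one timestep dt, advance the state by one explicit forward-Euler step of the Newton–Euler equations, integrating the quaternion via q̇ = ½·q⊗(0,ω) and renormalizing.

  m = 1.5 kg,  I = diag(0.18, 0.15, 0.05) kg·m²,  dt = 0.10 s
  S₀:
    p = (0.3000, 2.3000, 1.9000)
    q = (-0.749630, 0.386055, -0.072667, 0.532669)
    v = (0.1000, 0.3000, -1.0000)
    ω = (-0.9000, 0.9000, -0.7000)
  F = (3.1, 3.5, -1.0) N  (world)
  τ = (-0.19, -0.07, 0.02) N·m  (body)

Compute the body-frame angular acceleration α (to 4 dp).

gyro term ω×Iω = (0.0630, 0.0819, 0.0243)
angular accel α = (-1.4056, -1.0127, -0.0860)

α = (-1.4056, -1.0127, -0.0860)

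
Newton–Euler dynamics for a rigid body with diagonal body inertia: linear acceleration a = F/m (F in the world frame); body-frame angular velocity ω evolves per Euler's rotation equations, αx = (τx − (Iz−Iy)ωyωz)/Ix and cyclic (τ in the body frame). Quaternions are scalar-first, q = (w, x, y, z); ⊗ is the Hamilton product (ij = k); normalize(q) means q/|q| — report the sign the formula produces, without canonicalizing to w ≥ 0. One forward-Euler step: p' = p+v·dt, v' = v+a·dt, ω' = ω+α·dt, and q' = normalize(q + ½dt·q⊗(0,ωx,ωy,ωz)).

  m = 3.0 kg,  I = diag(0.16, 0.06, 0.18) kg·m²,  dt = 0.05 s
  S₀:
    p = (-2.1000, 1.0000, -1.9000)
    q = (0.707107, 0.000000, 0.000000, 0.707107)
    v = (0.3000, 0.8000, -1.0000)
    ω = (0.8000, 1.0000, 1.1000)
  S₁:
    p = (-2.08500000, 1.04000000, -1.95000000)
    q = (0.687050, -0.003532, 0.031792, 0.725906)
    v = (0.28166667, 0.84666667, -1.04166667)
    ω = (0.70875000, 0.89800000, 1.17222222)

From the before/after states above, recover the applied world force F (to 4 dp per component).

F = (-1.1000, 2.8000, -2.5000)

velocity change Δv = (-0.01833333, 0.04666667, -0.04166667)
applied force F = (-1.1000, 2.8000, -2.5000)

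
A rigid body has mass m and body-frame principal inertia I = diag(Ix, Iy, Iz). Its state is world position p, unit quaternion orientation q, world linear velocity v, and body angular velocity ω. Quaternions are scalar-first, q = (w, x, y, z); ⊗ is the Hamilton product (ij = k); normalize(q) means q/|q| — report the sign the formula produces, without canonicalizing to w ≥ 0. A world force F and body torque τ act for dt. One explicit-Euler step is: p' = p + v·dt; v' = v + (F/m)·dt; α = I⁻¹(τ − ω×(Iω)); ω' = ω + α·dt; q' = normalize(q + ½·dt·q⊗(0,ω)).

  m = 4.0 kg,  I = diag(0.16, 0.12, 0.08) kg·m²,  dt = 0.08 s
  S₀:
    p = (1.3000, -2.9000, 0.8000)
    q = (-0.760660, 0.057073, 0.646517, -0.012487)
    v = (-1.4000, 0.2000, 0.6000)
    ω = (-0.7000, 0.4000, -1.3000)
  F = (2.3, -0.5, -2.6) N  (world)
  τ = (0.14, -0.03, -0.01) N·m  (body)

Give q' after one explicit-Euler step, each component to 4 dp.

q' = (-0.7686, 0.0449, 0.6365, 0.0460)

q⊗(0,ω) = (-0.2348888, -0.3030153, -0.2213282, 1.4642491)
q + ½dt·q⊗(0,ω), renormalized = (-0.7686, 0.0449, 0.6365, 0.0460)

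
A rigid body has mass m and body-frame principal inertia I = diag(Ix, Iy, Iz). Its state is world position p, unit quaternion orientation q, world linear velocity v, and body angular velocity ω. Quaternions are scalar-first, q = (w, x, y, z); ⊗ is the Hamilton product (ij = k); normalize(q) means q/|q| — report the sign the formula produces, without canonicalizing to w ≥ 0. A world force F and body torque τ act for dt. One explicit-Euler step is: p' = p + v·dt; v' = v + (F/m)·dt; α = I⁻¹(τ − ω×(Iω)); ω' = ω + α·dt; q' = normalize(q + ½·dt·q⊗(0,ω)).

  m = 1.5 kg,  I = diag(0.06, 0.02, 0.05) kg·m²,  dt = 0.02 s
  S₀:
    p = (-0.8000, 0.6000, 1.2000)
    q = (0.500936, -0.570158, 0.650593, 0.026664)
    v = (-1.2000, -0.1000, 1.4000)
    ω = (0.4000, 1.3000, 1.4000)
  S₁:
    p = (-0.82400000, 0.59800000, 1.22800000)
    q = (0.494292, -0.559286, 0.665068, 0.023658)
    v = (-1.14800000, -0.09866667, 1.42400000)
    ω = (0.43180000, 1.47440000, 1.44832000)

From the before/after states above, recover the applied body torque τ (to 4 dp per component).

ω₁ − ω₀ = (0.03180000, 0.17440000, 0.04832000)
precession coupling = (0.0546, 0.0056, -0.0208)
applied torque τ = (0.1500, 0.1800, 0.1000)

τ = (0.1500, 0.1800, 0.1000)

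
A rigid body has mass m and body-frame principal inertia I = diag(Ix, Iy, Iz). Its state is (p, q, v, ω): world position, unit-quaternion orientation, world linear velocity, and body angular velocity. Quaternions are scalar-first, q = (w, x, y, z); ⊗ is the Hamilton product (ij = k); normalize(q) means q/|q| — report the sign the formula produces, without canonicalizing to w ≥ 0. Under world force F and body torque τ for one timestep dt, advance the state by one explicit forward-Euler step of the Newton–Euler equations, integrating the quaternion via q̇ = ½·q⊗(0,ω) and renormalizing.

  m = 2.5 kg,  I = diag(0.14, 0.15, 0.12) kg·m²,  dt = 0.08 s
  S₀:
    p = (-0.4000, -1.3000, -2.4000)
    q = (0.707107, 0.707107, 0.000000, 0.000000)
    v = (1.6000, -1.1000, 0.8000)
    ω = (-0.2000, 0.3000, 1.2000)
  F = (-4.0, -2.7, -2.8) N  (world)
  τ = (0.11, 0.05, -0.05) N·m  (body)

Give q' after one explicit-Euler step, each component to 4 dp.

q' = (0.7119, 0.7006, -0.0254, 0.0424)

q⊗(0,ω) = (0.1414214, -0.1414214, -0.6363963, 1.0606605)
q + ½dt·q⊗(0,ω), renormalized = (0.7119, 0.7006, -0.0254, 0.0424)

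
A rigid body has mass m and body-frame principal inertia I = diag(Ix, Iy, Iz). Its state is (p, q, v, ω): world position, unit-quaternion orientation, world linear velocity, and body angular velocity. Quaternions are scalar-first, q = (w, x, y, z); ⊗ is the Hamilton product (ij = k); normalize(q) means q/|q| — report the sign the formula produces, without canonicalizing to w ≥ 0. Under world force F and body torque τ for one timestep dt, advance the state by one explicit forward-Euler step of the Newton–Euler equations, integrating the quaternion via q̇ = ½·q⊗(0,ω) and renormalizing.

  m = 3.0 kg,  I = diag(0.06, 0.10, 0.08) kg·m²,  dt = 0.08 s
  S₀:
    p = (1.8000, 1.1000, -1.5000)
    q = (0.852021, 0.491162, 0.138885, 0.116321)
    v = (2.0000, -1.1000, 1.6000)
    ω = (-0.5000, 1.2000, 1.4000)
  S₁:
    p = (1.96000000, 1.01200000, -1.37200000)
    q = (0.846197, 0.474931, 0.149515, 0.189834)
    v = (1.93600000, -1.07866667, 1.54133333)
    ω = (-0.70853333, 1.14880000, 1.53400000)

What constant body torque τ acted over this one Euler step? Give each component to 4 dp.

τ = (-0.1900, -0.0500, 0.1100)

ω₁ − ω₀ = (-0.20853333, -0.05120000, 0.13400000)
ω₀×(Iω₀) = (-0.0336, 0.0140, -0.0240)
τ = I·(Δω/dt) + ω₀×(Iω₀) = (-0.1900, -0.0500, 0.1100)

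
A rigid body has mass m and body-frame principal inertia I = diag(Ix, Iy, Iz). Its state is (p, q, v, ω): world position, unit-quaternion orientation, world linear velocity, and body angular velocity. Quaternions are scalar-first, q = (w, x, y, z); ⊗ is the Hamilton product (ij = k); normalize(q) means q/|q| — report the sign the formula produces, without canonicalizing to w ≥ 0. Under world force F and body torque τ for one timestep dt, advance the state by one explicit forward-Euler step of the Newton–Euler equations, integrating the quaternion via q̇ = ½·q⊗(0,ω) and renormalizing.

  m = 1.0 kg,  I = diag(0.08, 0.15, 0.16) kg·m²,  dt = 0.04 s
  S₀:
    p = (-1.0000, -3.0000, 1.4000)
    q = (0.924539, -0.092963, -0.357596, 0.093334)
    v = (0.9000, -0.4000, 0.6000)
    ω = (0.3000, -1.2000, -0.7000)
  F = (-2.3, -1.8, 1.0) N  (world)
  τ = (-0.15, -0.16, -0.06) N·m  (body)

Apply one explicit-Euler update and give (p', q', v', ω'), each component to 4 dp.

p' = (-0.9640, -3.0160, 1.4240)
q' = (0.9175, -0.0801, -0.3804, 0.0847)
v' = (0.8080, -0.4720, 0.6400)
ω' = (0.2208, -1.2471, -0.7087)

gyro term ω×Iω = (0.0084, 0.0168, -0.0252)
α = I⁻¹(τ − ω×Iω) = (-1.9800, -1.1787, -0.2175)
ω + α·dt = (0.2208, -1.2471, -0.7087)
q⊗(0,ω) = (-0.3358925, 0.6396797, -1.1465207, -0.4283429)
q' = normalize(q + ½dt·q⊗(0,ω)) = (0.9175, -0.0801, -0.3804, 0.0847)
a = (-2.3000, -1.8000, 1.0000)
p' = p + v·dt = (-0.9640, -3.0160, 1.4240)
v + (F/m)dt = (0.8080, -0.4720, 0.6400)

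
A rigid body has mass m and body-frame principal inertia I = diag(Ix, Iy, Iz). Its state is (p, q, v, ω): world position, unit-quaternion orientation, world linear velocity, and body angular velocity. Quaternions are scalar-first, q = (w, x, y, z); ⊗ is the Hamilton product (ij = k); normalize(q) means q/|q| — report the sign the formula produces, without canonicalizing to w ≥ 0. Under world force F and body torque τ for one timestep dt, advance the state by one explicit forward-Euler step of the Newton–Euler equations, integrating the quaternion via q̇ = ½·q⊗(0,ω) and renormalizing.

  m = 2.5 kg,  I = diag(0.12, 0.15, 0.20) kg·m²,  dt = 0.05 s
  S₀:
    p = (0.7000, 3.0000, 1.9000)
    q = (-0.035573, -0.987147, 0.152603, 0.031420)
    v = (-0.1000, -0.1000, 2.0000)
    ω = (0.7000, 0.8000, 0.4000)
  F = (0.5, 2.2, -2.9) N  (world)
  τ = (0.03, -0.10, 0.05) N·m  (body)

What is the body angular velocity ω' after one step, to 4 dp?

ω×(Iω) gyroscopic = (0.0160, -0.0224, 0.0168)
angular accel α = (0.1167, -0.5173, 0.1660)
new body rate ω' = (0.7058, 0.7741, 0.4083)

ω' = (0.7058, 0.7741, 0.4083)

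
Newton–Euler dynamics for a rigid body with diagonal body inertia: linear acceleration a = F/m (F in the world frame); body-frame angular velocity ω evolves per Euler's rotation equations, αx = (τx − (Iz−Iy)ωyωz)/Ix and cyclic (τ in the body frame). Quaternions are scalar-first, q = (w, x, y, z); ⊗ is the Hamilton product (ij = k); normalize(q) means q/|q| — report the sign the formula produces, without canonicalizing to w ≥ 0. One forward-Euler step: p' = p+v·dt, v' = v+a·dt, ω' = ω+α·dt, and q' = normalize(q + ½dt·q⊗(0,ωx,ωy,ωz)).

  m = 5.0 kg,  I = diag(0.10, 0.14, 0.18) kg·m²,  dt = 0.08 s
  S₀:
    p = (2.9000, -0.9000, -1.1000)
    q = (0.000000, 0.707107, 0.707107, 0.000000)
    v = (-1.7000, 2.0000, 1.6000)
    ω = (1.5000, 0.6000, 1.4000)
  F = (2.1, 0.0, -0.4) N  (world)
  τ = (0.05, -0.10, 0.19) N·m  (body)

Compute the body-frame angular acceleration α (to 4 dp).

precession coupling ω×(Iω) = (0.0336, -0.1680, 0.0360)
α = I⁻¹(τ − ω×Iω) = (0.1640, 0.4857, 0.8556)

α = (0.1640, 0.4857, 0.8556)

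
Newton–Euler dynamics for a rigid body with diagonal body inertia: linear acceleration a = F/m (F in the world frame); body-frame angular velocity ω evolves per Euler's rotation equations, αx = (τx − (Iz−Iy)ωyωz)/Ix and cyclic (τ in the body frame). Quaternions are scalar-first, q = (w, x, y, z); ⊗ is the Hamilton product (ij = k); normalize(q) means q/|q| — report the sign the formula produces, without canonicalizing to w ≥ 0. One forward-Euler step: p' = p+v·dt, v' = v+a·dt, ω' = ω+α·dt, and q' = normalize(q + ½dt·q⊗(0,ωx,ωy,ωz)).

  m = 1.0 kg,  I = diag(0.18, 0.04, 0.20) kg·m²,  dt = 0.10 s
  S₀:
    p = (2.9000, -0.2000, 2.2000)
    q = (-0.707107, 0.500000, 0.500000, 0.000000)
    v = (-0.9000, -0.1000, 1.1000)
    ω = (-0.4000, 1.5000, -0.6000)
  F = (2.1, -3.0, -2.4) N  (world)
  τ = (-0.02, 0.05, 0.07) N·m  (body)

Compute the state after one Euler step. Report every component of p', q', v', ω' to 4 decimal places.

p' = (2.8100, -0.2100, 2.3100)
q' = (-0.7321, 0.4974, 0.4604, 0.0685)
v' = (-0.6900, -0.4000, 0.8600)
ω' = (-0.3311, 1.6370, -0.6070)

p + v·dt = (2.8100, -0.2100, 2.3100)
new velocity v' = (-0.6900, -0.4000, 0.8600)
α = I⁻¹(τ − ω×Iω) = (0.6889, 1.3700, -0.0700)
new body rate ω' = (-0.3311, 1.6370, -0.6070)
2q̇ = q⊗(0,ω) = (-0.5500000, -0.0171572, -0.7606605, 1.3742642)
updated quaternion q' = (-0.7321, 0.4974, 0.4604, 0.0685)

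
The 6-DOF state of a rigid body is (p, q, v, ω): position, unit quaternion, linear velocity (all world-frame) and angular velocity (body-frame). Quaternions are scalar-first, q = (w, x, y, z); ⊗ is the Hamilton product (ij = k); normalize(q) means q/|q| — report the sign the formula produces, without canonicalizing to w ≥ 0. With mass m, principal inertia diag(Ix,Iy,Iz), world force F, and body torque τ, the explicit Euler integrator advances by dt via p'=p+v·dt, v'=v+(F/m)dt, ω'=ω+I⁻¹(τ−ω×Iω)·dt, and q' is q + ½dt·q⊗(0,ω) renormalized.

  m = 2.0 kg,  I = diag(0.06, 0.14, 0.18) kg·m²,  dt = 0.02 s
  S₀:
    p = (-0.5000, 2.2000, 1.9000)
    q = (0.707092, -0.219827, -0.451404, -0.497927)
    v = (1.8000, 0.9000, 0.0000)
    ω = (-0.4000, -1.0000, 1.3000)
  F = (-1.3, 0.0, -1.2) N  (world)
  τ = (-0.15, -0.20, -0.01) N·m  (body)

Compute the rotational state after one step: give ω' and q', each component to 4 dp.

α = I⁻¹(τ − ω×Iω) = (-1.6333, -1.8743, -0.2333)
ω + α·dt = (-0.4327, -1.0375, 1.2953)
Hamilton product q⊗(0,ω) = (0.1079703, -1.3675890, -0.2221461, 0.9584850)
q' = normalize(q + ½dt·q⊗(0,ω)) = (0.7081, -0.2335, -0.4536, -0.4883)

ω' = (-0.4327, -1.0375, 1.2953)
q' = (0.7081, -0.2335, -0.4536, -0.4883)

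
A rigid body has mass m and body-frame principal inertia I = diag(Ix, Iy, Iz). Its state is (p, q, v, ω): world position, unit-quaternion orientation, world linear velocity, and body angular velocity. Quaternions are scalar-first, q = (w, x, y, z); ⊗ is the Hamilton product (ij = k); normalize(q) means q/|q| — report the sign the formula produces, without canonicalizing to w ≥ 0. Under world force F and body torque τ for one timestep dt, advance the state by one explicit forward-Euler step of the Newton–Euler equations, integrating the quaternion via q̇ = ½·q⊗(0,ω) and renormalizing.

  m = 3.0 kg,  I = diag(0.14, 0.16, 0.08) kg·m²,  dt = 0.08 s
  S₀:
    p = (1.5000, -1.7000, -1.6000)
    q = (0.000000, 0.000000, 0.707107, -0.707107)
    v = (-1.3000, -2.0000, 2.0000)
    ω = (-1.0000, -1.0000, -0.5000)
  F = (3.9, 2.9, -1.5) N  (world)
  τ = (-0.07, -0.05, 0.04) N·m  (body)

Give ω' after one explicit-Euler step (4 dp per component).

ω' = (-1.0171, -1.0400, -0.4800)

α = I⁻¹(τ − ω×Iω) = (-0.2143, -0.5000, 0.2500)
new body rate ω' = (-1.0171, -1.0400, -0.4800)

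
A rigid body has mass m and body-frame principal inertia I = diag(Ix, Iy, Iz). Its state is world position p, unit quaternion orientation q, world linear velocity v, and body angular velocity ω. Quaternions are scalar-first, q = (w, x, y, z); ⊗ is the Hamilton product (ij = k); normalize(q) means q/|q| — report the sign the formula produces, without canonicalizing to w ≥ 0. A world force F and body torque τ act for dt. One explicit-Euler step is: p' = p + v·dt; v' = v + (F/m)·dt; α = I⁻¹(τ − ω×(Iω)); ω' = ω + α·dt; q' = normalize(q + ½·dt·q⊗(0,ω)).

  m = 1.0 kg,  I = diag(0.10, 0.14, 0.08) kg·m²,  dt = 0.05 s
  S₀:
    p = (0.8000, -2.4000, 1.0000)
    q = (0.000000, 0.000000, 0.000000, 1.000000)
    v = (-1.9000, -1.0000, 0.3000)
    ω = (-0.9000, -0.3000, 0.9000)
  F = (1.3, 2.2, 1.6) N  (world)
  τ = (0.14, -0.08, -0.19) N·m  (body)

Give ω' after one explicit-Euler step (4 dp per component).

ω' = (-0.8381, -0.3228, 0.7745)

ω×(Iω) gyroscopic = (0.0162, -0.0162, 0.0108)
α = I⁻¹(τ − ω×Iω) = (1.2380, -0.4557, -2.5100)
ω + α·dt = (-0.8381, -0.3228, 0.7745)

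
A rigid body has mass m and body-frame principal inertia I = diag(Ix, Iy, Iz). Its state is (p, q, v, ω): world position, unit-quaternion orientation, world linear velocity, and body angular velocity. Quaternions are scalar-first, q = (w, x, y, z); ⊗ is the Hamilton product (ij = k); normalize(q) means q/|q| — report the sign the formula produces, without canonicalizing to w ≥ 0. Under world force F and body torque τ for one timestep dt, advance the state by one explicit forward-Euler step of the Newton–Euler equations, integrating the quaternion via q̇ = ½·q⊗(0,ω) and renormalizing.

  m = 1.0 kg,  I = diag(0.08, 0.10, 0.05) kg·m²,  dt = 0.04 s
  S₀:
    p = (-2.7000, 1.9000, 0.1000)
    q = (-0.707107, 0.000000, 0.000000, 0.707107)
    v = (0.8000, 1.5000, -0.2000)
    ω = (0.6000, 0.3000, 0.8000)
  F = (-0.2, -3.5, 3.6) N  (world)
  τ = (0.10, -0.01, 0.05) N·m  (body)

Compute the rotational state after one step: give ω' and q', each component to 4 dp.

ω' = (0.6560, 0.2902, 0.8371)
q' = (-0.7183, -0.0127, 0.0042, 0.6956)

gyro term ω×Iω = (-0.0120, 0.0144, 0.0036)
α = I⁻¹(τ − ω×Iω) = (1.4000, -0.2440, 0.9280)
ω + α·dt = (0.6560, 0.2902, 0.8371)
2q̇ = q⊗(0,ω) = (-0.5656856, -0.6363963, 0.2121321, -0.5656856)
updated quaternion q' = (-0.7183, -0.0127, 0.0042, 0.6956)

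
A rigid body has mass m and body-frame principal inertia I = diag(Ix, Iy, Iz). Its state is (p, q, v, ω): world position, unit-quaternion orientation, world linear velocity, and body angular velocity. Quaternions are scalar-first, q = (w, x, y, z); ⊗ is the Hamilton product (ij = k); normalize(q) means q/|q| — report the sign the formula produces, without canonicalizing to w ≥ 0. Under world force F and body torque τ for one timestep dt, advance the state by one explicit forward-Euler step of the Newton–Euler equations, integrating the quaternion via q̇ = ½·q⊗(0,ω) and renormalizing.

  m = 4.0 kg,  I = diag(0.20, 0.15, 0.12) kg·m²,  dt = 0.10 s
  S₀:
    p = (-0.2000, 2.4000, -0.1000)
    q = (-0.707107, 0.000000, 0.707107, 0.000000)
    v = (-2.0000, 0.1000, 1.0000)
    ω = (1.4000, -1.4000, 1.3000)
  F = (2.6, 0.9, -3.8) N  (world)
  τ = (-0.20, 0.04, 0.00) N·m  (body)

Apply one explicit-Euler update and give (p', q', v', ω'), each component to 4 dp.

p' = (-0.4000, 2.4100, 0.0000)
q' = (-0.6530, -0.0035, 0.7514, -0.0948)
v' = (-1.9350, 0.1225, 0.9050)
ω' = (1.2727, -1.4704, 1.2183)

linear accel F/m = (0.6500, 0.2250, -0.9500)
new position p' = (-0.4000, 2.4100, 0.0000)
v' = v + a·dt = (-1.9350, 0.1225, 0.9050)
ω×(Iω) gyroscopic = (0.0546, 0.1456, 0.0980)
α = I⁻¹(τ − ω×Iω) = (-1.2730, -0.7040, -0.8167)
ω' = ω + α·dt = (1.2727, -1.4704, 1.2183)
Hamilton product q⊗(0,ω) = (0.9899498, -0.0707107, 0.9899498, -1.9091889)
updated quaternion q' = (-0.6530, -0.0035, 0.7514, -0.0948)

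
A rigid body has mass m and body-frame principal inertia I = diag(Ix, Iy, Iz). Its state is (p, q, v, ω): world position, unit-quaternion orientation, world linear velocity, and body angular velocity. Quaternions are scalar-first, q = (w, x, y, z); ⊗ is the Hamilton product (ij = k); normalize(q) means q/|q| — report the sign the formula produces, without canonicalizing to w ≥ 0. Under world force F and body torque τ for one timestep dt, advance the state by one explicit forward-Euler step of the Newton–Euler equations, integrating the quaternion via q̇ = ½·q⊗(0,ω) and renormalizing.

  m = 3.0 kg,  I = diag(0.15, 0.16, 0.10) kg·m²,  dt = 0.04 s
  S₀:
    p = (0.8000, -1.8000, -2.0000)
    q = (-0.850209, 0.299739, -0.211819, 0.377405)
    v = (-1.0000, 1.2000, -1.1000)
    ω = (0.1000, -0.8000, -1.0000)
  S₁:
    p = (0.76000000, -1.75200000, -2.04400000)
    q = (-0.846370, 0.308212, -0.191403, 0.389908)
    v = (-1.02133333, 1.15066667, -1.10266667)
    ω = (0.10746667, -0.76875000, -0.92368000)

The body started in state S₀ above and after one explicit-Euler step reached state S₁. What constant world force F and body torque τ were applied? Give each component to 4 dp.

ω₁ − ω₀ = (0.00746667, 0.03125000, 0.07632000)
precession coupling = (-0.0480, -0.0050, -0.0008)
I·α + gyro = (-0.0200, 0.1200, 0.1900)
Δv = v₁−v₀ = (-0.02133333, -0.04933333, -0.00266667)
F = m·Δv/dt = (-1.6000, -3.7000, -0.2000)

F = (-1.6000, -3.7000, -0.2000)
τ = (-0.0200, 0.1200, 0.1900)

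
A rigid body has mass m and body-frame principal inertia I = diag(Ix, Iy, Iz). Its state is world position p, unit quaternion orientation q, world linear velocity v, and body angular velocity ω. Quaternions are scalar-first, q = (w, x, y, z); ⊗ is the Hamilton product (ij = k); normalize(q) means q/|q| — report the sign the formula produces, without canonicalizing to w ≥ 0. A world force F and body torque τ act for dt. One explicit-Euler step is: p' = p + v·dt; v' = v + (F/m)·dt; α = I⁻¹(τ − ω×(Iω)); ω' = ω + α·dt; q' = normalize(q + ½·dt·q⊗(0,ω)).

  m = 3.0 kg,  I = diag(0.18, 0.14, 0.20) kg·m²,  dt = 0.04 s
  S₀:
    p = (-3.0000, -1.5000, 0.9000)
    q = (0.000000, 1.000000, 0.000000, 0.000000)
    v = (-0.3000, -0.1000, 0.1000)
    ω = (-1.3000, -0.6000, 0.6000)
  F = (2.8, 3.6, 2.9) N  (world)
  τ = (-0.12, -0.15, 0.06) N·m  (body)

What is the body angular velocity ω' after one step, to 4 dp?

ω' = (-1.3219, -0.6473, 0.6182)

ω×(Iω) gyroscopic = (-0.0216, 0.0156, -0.0312)
α = I⁻¹(τ − ω×Iω) = (-0.5467, -1.1829, 0.4560)
ω' = ω + α·dt = (-1.3219, -0.6473, 0.6182)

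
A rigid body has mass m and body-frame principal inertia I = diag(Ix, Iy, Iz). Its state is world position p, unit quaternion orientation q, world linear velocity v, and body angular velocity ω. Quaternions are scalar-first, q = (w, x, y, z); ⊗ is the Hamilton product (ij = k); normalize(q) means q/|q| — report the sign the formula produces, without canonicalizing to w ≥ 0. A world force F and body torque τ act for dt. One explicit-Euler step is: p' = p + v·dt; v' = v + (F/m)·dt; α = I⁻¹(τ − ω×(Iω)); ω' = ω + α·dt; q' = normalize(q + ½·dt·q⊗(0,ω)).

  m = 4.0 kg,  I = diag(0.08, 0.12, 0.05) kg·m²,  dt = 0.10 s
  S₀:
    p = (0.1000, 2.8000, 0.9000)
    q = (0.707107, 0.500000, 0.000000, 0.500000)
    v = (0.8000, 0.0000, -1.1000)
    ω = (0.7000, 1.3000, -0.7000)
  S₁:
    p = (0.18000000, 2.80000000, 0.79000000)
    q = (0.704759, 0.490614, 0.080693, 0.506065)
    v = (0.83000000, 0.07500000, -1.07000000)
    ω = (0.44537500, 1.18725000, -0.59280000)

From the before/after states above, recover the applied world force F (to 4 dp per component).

v₁ − v₀ = (0.03000000, 0.07500000, 0.03000000)
m·(v₁−v₀)/dt = (1.2000, 3.0000, 1.2000)

F = (1.2000, 3.0000, 1.2000)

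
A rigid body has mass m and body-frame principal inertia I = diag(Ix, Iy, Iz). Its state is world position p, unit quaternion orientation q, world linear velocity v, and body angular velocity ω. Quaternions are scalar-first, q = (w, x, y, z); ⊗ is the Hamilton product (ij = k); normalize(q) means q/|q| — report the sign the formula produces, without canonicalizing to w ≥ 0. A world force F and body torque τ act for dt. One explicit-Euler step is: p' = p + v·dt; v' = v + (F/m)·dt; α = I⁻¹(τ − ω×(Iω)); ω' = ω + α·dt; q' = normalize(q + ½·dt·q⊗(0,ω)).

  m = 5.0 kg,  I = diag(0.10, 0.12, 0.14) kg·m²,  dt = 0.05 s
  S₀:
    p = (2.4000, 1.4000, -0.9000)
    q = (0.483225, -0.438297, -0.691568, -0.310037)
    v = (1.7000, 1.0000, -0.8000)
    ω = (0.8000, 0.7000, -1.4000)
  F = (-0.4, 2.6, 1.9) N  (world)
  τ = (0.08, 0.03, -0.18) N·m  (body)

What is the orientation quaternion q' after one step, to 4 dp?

q⊗(0,ω) = (0.4006834, 1.5718011, -0.5233879, -0.4300685)
q' = normalize(q + ½dt·q⊗(0,ω)) = (0.4928, -0.3986, -0.7040, -0.3205)

q' = (0.4928, -0.3986, -0.7040, -0.3205)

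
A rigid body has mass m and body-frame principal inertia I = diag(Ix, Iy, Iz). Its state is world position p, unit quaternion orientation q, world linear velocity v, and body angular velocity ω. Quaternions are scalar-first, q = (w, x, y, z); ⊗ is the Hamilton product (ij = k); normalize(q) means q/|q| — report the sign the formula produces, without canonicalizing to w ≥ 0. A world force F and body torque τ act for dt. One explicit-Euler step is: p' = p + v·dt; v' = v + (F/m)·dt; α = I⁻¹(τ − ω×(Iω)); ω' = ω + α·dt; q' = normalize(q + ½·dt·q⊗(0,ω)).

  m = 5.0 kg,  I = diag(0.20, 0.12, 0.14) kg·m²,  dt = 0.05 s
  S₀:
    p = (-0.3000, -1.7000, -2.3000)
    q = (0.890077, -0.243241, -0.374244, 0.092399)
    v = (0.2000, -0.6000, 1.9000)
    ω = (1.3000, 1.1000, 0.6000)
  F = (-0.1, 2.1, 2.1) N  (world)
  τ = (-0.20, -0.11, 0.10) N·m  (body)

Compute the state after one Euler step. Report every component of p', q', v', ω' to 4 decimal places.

angular accel α = (-1.0660, -1.3067, 1.5314)
ω + α·dt = (1.2467, 1.0347, 0.6766)
Hamilton product q⊗(0,ω) = (0.6724423, 0.8309148, 1.2451480, 0.7529983)
q' = normalize(q + ½dt·q⊗(0,ω)) = (0.9060, -0.2222, -0.3428, 0.1111)
a = F/m = (-0.0200, 0.4200, 0.4200)
p + v·dt = (-0.2900, -1.7300, -2.2050)
v' = v + a·dt = (0.1990, -0.5790, 1.9210)

p' = (-0.2900, -1.7300, -2.2050)
q' = (0.9060, -0.2222, -0.3428, 0.1111)
v' = (0.1990, -0.5790, 1.9210)
ω' = (1.2467, 1.0347, 0.6766)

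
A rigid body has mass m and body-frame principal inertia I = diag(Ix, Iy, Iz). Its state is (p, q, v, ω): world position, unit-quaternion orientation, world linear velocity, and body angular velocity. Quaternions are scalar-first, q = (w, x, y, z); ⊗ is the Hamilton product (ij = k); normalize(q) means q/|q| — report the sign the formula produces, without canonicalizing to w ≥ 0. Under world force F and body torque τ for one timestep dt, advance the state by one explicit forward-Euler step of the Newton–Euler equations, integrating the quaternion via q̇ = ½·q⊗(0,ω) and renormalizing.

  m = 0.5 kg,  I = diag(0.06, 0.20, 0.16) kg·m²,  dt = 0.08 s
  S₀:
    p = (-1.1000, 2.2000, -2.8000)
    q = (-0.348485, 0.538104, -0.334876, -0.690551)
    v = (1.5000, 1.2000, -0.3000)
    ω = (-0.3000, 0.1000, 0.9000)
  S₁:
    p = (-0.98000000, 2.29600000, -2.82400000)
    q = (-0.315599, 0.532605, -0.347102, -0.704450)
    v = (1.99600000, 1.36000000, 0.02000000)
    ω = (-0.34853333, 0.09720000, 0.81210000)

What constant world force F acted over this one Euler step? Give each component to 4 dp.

v₁ − v₀ = (0.49600000, 0.16000000, 0.32000000)
applied force F = (3.1000, 1.0000, 2.0000)

F = (3.1000, 1.0000, 2.0000)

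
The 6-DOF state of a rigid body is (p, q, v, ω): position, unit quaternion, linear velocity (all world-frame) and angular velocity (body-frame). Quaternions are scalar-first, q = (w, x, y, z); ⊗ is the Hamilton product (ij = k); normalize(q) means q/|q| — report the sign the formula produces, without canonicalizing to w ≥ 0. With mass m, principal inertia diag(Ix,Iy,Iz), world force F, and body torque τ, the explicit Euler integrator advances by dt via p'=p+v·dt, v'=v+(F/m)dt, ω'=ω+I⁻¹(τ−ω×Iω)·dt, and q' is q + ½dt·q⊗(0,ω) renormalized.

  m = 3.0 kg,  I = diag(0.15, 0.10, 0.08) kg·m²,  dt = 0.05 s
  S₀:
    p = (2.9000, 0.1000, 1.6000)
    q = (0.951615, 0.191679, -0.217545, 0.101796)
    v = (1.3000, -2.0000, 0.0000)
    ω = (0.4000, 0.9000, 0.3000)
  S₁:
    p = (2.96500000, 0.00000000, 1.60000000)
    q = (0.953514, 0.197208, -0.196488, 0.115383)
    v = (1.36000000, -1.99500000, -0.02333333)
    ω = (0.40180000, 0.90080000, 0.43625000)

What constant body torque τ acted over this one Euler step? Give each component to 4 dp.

Δω = ω₁−ω₀ = (0.00180000, 0.00080000, 0.13625000)
precession coupling = (-0.0054, 0.0084, -0.0180)
I·α + gyro = (0.0000, 0.0100, 0.2000)

τ = (0.0000, 0.0100, 0.2000)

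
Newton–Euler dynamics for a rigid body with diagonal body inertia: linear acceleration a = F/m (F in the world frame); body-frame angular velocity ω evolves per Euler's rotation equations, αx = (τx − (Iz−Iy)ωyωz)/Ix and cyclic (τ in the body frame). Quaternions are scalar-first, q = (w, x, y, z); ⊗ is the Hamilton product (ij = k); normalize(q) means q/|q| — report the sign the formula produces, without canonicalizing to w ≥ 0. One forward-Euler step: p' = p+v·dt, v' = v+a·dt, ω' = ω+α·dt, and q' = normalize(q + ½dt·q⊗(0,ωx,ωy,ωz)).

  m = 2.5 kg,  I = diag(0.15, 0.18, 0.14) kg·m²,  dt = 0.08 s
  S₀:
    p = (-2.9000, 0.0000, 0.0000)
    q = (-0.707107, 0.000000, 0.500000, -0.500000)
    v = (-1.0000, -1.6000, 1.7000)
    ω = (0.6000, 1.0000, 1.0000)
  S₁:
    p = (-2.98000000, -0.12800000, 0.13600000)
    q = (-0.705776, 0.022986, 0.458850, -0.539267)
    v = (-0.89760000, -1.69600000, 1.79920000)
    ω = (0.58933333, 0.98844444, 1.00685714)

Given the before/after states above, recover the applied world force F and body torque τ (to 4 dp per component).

ω₁ − ω₀ = (-0.01066667, -0.01155556, 0.00685714)
I·α + gyro = (-0.0600, -0.0200, 0.0300)
v₁ − v₀ = (0.10240000, -0.09600000, 0.09920000)
F = m·Δv/dt = (3.2000, -3.0000, 3.1000)

F = (3.2000, -3.0000, 3.1000)
τ = (-0.0600, -0.0200, 0.0300)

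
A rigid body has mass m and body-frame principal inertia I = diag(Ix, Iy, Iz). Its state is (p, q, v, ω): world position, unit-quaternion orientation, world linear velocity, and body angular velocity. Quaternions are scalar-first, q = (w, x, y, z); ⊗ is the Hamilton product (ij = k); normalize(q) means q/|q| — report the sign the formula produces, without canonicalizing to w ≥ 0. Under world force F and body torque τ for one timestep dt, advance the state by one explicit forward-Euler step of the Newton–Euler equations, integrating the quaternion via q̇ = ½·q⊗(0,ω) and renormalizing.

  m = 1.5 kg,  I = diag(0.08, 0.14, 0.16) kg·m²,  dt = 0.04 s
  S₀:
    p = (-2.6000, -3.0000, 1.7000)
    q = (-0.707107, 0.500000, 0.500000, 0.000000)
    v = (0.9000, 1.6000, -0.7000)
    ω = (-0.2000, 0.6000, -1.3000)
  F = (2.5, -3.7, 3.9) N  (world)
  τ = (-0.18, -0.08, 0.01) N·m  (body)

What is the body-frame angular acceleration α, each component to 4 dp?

precession coupling ω×(Iω) = (-0.0156, -0.0208, -0.0072)
angular accel α = (-2.0550, -0.4229, 0.1075)

α = (-2.0550, -0.4229, 0.1075)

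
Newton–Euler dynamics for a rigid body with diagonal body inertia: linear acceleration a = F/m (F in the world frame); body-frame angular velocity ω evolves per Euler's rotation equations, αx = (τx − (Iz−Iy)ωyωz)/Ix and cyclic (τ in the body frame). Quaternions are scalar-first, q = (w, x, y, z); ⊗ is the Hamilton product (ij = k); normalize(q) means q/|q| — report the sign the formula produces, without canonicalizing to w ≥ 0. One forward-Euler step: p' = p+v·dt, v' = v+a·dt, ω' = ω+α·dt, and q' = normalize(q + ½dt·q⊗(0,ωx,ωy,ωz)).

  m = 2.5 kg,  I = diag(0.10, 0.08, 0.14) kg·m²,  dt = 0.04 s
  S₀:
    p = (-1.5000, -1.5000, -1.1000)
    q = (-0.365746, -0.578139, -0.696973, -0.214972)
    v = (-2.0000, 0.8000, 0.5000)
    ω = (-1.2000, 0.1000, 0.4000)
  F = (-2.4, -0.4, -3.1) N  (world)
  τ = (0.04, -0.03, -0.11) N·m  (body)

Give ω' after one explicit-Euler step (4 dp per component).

ω' = (-1.1850, 0.0754, 0.3679)

ω×(Iω) gyroscopic = (0.0024, 0.0192, 0.0024)
α = I⁻¹(τ − ω×Iω) = (0.3760, -0.6150, -0.8029)
ω' = ω + α·dt = (-1.1850, 0.0754, 0.3679)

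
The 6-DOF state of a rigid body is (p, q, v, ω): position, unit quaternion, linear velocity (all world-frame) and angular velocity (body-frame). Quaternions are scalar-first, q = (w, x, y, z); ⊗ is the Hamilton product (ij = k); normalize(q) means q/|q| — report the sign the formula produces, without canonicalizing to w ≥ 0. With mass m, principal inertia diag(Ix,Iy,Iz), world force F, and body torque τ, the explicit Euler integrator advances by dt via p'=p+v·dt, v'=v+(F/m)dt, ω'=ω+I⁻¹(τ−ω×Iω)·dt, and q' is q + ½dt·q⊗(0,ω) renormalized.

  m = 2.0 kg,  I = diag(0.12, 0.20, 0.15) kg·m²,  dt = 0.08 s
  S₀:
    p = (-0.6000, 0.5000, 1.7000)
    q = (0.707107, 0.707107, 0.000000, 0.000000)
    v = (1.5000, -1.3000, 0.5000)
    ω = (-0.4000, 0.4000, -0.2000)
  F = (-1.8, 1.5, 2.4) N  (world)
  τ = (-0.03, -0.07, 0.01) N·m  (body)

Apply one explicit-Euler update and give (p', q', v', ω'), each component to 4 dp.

p' = (-0.4800, 0.3960, 1.7400)
q' = (0.7182, 0.6956, 0.0170, 0.0057)
v' = (1.4280, -1.2400, 0.5960)
ω' = (-0.4227, 0.3730, -0.1878)

a = (-0.9000, 0.7500, 1.2000)
new position p' = (-0.4800, 0.3960, 1.7400)
v + (F/m)dt = (1.4280, -1.2400, 0.5960)
gyro term ω×Iω = (0.0040, -0.0024, -0.0128)
angular accel α = (-0.2833, -0.3380, 0.1520)
ω + α·dt = (-0.4227, 0.3730, -0.1878)
2q̇ = q⊗(0,ω) = (0.2828428, -0.2828428, 0.4242642, 0.1414214)
q' = normalize(q + ½dt·q⊗(0,ω)) = (0.7182, 0.6956, 0.0170, 0.0057)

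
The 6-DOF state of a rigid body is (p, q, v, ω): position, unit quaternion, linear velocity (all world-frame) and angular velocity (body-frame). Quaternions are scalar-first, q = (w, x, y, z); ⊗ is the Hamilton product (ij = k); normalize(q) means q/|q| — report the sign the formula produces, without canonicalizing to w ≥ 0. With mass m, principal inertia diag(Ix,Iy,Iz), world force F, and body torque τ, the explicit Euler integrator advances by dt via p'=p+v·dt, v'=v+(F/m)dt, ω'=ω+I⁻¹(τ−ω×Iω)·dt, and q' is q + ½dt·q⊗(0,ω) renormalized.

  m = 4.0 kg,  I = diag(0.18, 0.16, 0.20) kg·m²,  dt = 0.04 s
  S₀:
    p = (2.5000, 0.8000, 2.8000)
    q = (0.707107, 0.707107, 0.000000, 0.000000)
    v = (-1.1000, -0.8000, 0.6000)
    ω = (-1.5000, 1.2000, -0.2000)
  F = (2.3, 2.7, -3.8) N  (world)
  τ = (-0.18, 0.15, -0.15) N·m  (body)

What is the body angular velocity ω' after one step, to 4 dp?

angular accel α = (-0.9467, 0.9750, -0.9300)
new body rate ω' = (-1.5379, 1.2390, -0.2372)

ω' = (-1.5379, 1.2390, -0.2372)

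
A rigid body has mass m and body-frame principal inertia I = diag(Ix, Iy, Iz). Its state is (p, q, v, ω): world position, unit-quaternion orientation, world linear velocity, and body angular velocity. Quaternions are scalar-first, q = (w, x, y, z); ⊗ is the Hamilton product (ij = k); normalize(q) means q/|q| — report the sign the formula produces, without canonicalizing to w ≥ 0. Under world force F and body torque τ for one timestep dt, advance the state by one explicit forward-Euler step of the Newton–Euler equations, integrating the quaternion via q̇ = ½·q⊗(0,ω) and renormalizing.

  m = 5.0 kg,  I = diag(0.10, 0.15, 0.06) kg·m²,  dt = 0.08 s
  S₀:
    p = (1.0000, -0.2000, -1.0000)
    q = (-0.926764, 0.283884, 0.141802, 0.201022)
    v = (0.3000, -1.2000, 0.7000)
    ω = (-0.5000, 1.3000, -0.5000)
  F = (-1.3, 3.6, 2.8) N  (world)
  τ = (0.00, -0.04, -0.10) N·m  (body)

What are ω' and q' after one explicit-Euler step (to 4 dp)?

ω' = (-0.5468, 1.2733, -0.5900)
q' = (-0.9228, 0.2886, 0.0951, 0.2367)

precession coupling ω×(Iω) = (0.0585, 0.0100, -0.0325)
(τ − ω×Iω)/I = (-0.5850, -0.3333, -1.1250)
ω' = ω + α·dt = (-0.5468, 1.2733, -0.5900)
2q̇ = q⊗(0,ω) = (0.0581104, 0.1311524, -1.1633622, 0.9033322)
updated quaternion q' = (-0.9228, 0.2886, 0.0951, 0.2367)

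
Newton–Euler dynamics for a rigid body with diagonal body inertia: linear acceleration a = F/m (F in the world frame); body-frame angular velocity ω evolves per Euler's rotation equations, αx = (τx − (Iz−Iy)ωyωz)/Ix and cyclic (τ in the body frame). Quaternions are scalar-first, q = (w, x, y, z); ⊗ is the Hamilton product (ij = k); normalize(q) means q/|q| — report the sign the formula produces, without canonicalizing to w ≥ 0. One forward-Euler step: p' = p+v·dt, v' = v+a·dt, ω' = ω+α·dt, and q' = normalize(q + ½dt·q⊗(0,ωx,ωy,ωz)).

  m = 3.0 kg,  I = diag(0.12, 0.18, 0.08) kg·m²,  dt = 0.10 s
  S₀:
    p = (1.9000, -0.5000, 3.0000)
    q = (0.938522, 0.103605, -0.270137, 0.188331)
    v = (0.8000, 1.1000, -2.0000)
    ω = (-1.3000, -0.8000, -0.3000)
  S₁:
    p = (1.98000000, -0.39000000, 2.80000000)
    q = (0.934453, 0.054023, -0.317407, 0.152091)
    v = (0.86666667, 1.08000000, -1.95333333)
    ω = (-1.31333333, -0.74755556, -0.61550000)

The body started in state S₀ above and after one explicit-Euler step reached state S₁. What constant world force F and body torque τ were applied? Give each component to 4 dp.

F = (2.0000, -0.6000, 1.4000)
τ = (-0.0400, 0.1100, -0.1900)

rate change Δω = (-0.01333333, 0.05244444, -0.31550000)
I·α + gyro = (-0.0400, 0.1100, -0.1900)
Δv = v₁−v₀ = (0.06666667, -0.02000000, 0.04666667)
F = m·Δv/dt = (2.0000, -0.6000, 1.4000)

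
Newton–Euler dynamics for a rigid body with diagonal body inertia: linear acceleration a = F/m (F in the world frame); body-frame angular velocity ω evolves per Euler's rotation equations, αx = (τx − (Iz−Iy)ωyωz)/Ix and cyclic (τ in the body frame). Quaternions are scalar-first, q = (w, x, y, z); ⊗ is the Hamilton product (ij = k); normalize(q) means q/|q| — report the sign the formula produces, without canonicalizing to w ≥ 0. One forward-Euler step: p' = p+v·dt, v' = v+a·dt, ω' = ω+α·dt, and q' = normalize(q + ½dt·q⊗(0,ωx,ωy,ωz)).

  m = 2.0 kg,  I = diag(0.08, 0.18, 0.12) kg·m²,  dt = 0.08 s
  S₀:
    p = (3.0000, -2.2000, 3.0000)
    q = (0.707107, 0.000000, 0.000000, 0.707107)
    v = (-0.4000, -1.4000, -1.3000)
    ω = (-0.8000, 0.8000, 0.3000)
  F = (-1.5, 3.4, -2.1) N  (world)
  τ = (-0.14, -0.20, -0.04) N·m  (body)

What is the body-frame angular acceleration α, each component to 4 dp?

gyro term ω×Iω = (-0.0144, 0.0096, -0.0640)
angular accel α = (-1.5700, -1.1644, 0.2000)

α = (-1.5700, -1.1644, 0.2000)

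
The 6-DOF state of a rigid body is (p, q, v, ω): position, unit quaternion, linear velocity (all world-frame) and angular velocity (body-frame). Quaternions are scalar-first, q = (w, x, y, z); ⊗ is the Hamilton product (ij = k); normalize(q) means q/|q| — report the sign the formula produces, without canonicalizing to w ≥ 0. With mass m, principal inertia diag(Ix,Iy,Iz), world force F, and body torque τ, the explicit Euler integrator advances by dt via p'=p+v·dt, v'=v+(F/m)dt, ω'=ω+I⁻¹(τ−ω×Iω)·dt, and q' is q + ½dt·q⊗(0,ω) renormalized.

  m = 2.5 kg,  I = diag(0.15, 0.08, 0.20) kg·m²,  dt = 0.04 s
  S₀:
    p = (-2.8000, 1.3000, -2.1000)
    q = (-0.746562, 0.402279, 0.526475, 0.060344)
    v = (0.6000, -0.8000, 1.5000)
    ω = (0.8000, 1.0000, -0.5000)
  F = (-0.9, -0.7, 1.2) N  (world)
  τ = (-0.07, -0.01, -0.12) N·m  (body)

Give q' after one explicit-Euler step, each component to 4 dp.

Hamilton product q⊗(0,ω) = (-0.8181262, -0.9208311, -0.4971473, 0.3543800)
q + ½dt·q⊗(0,ω), renormalized = (-0.7626, 0.3837, 0.5163, 0.0674)

q' = (-0.7626, 0.3837, 0.5163, 0.0674)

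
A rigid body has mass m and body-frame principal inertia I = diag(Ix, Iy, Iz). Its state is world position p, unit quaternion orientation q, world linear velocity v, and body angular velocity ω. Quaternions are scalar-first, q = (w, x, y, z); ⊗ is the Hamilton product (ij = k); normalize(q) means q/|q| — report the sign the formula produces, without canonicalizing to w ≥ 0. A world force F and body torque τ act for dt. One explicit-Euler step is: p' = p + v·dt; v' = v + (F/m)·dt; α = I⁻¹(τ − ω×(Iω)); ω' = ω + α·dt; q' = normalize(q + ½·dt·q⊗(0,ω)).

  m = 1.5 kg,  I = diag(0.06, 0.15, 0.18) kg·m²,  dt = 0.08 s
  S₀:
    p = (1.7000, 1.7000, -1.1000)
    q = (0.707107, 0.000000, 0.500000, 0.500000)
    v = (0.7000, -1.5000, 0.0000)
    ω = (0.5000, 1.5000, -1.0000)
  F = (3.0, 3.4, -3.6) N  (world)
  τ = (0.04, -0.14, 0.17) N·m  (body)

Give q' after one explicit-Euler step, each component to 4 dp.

q⊗(0,ω) = (-0.2500000, -0.8964465, 1.3106605, -0.9571070)
q' = normalize(q + ½dt·q⊗(0,ω)) = (0.6952, -0.0358, 0.5509, 0.4604)

q' = (0.6952, -0.0358, 0.5509, 0.4604)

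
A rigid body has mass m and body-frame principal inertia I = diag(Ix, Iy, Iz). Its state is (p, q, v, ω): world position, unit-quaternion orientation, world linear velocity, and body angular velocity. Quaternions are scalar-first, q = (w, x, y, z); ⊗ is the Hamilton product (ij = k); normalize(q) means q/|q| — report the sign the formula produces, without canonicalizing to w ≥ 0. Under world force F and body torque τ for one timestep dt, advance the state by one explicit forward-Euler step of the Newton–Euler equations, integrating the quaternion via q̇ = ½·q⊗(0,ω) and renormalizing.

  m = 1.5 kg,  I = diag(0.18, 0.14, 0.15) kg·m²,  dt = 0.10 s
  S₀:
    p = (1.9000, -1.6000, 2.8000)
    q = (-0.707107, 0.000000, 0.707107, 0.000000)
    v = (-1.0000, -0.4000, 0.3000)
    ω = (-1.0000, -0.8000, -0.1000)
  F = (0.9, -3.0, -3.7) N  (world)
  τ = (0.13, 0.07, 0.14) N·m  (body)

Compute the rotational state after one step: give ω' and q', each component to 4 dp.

ω' = (-0.9282, -0.7521, 0.0147)
q' = (-0.6774, 0.0318, 0.7339, 0.0388)

ω×(Iω) gyroscopic = (0.0008, 0.0030, -0.0320)
angular accel α = (0.7178, 0.4786, 1.1467)
new body rate ω' = (-0.9282, -0.7521, 0.0147)
2q̇ = q⊗(0,ω) = (0.5656856, 0.6363963, 0.5656856, 0.7778177)
updated quaternion q' = (-0.6774, 0.0318, 0.7339, 0.0388)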